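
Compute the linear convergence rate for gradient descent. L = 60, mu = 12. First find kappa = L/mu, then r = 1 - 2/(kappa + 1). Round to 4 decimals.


Step 1: Compute the condition number.
kappa = L/mu = 60/12 = 5.0
Step 2: Compute the convergence rate.
r = 1 - 2/(kappa + 1) = 1 - 2*mu/(L + mu) = (L - mu)/(L + mu) = 48/72 = 0.6667


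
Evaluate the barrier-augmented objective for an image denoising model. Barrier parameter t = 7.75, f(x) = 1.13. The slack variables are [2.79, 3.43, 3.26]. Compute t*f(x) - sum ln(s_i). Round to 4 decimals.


Step 1: Compute log-barrier.
ln values: [1.026, 1.2326, 1.1817]
phi = -(1.026 + 1.2326 + 1.1817) = -3.4403
Step 2: Compute augmented objective.
t*f(x) = 7.75*1.13 = 8.7575
Total = 8.7575 - 3.4403 = 5.3172


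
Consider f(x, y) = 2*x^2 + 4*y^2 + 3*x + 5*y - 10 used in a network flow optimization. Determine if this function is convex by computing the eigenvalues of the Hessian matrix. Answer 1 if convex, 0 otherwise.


The Hessian of f(x,y) = 2*x^2 + 4*y^2 + 3*x + 5*y - 10 is:
H = [[4, 0], [0, 8]]
Trace = 4 + 8 = 12
Determinant = 4*8 - (0)^2 = 32
Discriminant = (12)^2 - 4*32 = 16.0
Eigenvalues: lambda_1 = 4.0, lambda_2 = 8.0
The function is convex.

1


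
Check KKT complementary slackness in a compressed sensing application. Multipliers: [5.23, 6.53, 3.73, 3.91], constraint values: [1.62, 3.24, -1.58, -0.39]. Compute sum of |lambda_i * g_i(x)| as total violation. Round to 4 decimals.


KKT complementary slackness check:
lambda_1 * g_1 = 5.23 * 1.62 = 8.4726
lambda_2 * g_2 = 6.53 * 3.24 = 21.1572
lambda_3 * g_3 = 3.73 * -1.58 = -5.8934
lambda_4 * g_4 = 3.91 * -0.39 = -1.5249
Total violation = 8.4726 + 21.1572 + 5.8934 + 1.5249 = 37.0481


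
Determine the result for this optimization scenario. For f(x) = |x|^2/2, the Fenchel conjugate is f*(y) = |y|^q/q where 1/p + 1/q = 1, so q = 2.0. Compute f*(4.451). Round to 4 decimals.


The conjugate exponent q satisfies 1/p + 1/q = 1.
p = 2, so q = 2/(2 - 1) = 2.0
|y|^q = 4.451^2.0 = 19.8114
f*(4.451) = 19.8114 / 2.0 = 9.9057


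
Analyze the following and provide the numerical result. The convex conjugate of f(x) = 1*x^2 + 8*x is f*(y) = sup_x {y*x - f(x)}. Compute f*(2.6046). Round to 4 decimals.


f*(y) = sup_x {y*x - a*x^2 - b*x} = sup_x {(y-b)*x - a*x^2}
FOC: (y - b) - 2a*x = 0 => x* = (y - b)/(2a)
x* = (2.6046 - 8)/(2*1) = -2.6977
f*(2.6046) = (y-b)^2/(4a) = (2.6046 - 8)^2/(4*1)
= 29.1103/4 = 7.2776


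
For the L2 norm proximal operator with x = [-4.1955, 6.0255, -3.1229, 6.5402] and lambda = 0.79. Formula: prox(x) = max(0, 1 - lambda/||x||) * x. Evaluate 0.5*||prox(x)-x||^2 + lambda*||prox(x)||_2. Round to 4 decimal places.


Step 1: Compute ||x||.
||x|| = 10.3168
Step 2: Compute scaling factor.
scale = max(0, 1 - 0.79/10.3168) = 0.9234
Step 3: prox(x) = [-3.8742, 5.5641, -2.8838, 6.0394]
||prox(x)|| = 9.5268
Step 4: Proximal objective.
0.5*||prox-x||^2 = 0.3121
lambda*||prox|| = 7.5262
Total = 7.8382


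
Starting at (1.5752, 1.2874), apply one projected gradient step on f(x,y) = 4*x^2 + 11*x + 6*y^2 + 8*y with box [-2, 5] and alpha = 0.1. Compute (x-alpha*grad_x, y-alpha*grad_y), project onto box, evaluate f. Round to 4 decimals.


Step 1: Compute gradient at (1.5752, 1.2874).
grad_x = 2*4*1.5752 + 11 = 23.6016
grad_y = 2*6*1.2874 + 8 = 23.4488
Step 2: Gradient step.
x_raw = 1.5752 - 0.1*23.6016 = -0.785
y_raw = 1.2874 - 0.1*23.4488 = -1.0575
Step 3: Project onto [-2, 5].
x_proj = clip(-0.785) = -0.785
y_proj = clip(-1.0575) = -1.0575
Step 4: Evaluate f.
f(-0.785, -1.0575) = -7.9202


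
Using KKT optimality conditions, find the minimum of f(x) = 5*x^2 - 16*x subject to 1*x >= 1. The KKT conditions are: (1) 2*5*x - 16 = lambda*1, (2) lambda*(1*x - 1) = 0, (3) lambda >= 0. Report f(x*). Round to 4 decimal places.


Step 1: Try lambda = 0 (constraint inactive).
Stationarity: 2*5*x - 16 = 0
x* = 16/(2*5) = 1.6
Check constraint: 1*1.6 = 1.6 >= 1 -- satisfied.
Step 2: Compute optimal value.
f(x*) = 5*1.6^2 - 16*1.6 = -12.8


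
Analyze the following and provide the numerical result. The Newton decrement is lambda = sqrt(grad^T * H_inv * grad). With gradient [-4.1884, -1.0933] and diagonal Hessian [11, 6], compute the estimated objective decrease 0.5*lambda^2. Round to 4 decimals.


Step 1: H is diagonal, so H^(-1) * g = [-0.3808, -0.1822].
Step 2: g^T H^(-1) g = sum_i g_i^2 / H_ii
  = (-4.1884)^2/11 + (-1.0933)^2/6
  = 1.5948 + 0.1992 = 1.794
Step 3: Objective decrease = 0.5 * g^T H^(-1) g = 0.897


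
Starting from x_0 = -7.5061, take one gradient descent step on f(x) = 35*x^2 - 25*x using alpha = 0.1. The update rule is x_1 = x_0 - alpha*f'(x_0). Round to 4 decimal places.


We compute the gradient at x_0 and apply the update.
f'(x) = 70*x - 25
f'(-7.5061) = 70*-7.5061 - 25 = -550.427
x_1 = -7.5061 - 0.1*-550.427 = 47.5366


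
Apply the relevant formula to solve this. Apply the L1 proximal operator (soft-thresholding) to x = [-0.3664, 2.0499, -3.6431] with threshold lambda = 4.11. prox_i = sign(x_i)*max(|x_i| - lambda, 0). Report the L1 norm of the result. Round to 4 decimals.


Soft-thresholding with lambda = 4.11:
prox(-0.3664) = sign(-0.3664)*max(|-0.3664| - 4.11, 0) = 0.0
prox(2.0499) = sign(2.0499)*max(|2.0499| - 4.11, 0) = 0.0
prox(-3.6431) = sign(-3.6431)*max(|-3.6431| - 4.11, 0) = 0.0
prox(x) = [0.0, 0.0, 0.0]
||prox(x)||_1 = 0.0 + 0.0 + 0.0 = 0.0


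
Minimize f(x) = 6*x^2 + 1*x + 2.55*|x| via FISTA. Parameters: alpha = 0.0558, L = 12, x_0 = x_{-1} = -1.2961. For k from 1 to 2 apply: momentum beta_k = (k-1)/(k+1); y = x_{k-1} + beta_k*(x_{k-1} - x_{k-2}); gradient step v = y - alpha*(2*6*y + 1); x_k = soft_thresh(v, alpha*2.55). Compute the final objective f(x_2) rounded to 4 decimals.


FISTA on f(x) = 6*x^2 + 1*x + 2.55*|x|
L = 12, alpha = 0.0558
Iteration 1: beta = 0.0, y = -1.2961 + 0.0*(-1.2961 + 1.2961) = -1.2961
  grad(y) = -14.5532, v = y - alpha*grad = -0.484
  prox(v) = soft_thresh(-0.484, 0.1423) = -0.3417
Iteration 2: beta = 0.3333, y = -0.3417 + 0.3333*(-0.3417 + 1.2961) = -0.0236
  grad(y) = 0.7165, v = y - alpha*grad = -0.0636
  prox(v) = soft_thresh(-0.0636, 0.1423) = 0.0
f(x_2) = 6*0.0^2 + 1*0.0 + 2.55*|0.0| = 0.0


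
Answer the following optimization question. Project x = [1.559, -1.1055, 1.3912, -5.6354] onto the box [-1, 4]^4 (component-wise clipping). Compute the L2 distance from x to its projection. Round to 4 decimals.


Project each component onto [-1, 4].
clip(1.559) = 1.559, clip(-1.1055) = -1.0, clip(1.3912) = 1.3912, clip(-5.6354) = -1.0
Projection = [1.559, -1.0, 1.3912, -1.0]
Squared diffs: [0.0, 0.0111, 0.0, 21.4869]
Distance = sqrt(21.498) = 4.6366


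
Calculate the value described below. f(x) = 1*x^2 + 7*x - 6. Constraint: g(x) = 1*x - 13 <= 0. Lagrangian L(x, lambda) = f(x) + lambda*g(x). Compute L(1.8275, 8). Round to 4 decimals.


Step 1: Evaluate f(x).
f(1.8275) = 1*1.8275^2 + 7*1.8275 - 6 = 10.1323
Step 2: Evaluate g(x).
g(1.8275) = 1*1.8275 - 13 = -11.1725
Step 3: Compute Lagrangian.
L = 10.1323 + 8*-11.1725 = -79.2477


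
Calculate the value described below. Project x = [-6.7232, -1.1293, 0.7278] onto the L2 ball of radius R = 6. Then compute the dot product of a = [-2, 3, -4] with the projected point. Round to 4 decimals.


Step 1: Compute ||x|| (intermediates to 6 decimals).
||x|| = sqrt((-6.7232)^2 + (-1.1293)^2 + 0.7278^2) = 6.856124
Step 2: Project.
Since ||x|| > R, scale = R/||x|| = 6/6.856124 = 0.87513, proj(x) = scale * x
proj(x) = [-5.883674, -0.988284, 0.63692]
Step 3: Dot product.
a^T * proj(x) = -2*(-5.883674) + 3*(-0.988284) - 4*0.63692 = 6.2548


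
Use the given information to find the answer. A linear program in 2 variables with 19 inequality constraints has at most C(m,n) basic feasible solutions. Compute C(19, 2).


Each vertex corresponds to some choice of n active constraints out of m, so the number of vertices is at most C(m, n) = m! / (n!(m-n)!).
m = 19, n = 2
Numerator: 19 * 18
Denominator: 2! = 2
C(19, 2) = 171


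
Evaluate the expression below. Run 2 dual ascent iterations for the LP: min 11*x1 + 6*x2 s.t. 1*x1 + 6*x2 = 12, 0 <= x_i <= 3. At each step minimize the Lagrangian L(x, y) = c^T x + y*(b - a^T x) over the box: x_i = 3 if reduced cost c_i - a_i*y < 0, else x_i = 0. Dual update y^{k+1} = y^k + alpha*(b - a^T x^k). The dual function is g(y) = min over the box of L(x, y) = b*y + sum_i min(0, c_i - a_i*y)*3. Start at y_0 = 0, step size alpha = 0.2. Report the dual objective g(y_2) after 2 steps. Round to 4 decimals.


Dual ascent for LP: min 11*x1 + 6*x2, 1*x1 + 6*x2 = 12, 0 <= x_i <= 3
Step 1: y^k = 0.0, reduced costs: (11.0, 6.0)
  x^k = (0.0, 0.0), subgradient = b - a^T x = 12.0
  y^{k+1} = 0.0 + 0.2*12.0 = 2.4
Step 2: y^k = 2.4, reduced costs: (8.6, -8.4)
  x^k = (0.0, 3.0), subgradient = b - a^T x = -6.0
  y^{k+1} = 2.4 + 0.2*-6.0 = 1.2
Dual objective at y_2 = 1.2: reduced costs (9.8, -1.2), box minimizer x = (0.0, 3.0)
g(y_2) = b*y + (c1 - a1*y)*x1 + (c2 - a2*y)*x2 = 12*1.2 + 9.8*0.0 + (-1.2)*3.0 = 14.4 + 0.0 - 3.6 = 10.8


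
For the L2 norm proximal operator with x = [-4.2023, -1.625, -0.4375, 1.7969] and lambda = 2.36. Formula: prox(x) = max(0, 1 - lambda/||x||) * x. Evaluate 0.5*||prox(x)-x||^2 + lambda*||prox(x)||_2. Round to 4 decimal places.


Step 1: Compute ||x||.
||x|| = 4.8703
Step 2: Compute scaling factor.
scale = max(0, 1 - 2.36/4.8703) = 0.5154
Step 3: prox(x) = [-2.166, -0.8376, -0.2255, 0.9262]
||prox(x)|| = 2.5103
Step 4: Proximal objective.
0.5*||prox-x||^2 = 2.7848
lambda*||prox|| = 5.9243
Total = 8.7092


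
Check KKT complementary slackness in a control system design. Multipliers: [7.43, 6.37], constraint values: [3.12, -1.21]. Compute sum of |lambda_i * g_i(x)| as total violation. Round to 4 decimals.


KKT complementary slackness check:
lambda_1 * g_1 = 7.43 * 3.12 = 23.1816
lambda_2 * g_2 = 6.37 * -1.21 = -7.7077
Total violation = 23.1816 + 7.7077 = 30.8893


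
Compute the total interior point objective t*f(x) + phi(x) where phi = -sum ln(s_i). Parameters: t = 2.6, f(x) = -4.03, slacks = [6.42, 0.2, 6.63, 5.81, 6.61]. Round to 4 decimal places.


Step 1: Compute log-barrier.
ln values: [1.8594, -1.6094, 1.8916, 1.7596, 1.8886]
phi = -(1.8594 - 1.6094 + 1.8916 + 1.7596 + 1.8886) = -5.7897
Step 2: Compute augmented objective.
t*f(x) = 2.6*-4.03 = -10.478
Total = -10.478 - 5.7897 = -16.2677


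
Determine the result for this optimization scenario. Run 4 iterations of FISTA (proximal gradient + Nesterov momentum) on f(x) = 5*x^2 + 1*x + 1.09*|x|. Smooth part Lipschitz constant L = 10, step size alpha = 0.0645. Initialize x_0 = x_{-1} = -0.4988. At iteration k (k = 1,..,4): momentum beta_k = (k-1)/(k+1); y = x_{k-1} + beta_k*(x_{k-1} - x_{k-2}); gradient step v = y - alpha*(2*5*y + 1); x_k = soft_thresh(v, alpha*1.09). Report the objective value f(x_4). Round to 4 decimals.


FISTA on f(x) = 5*x^2 + 1*x + 1.09*|x|
L = 10, alpha = 0.0645
Iteration 1: beta = 0.0, y = -0.4988 + 0.0*(-0.4988 + 0.4988) = -0.4988
  grad(y) = -3.988, v = y - alpha*grad = -0.2416
  prox(v) = soft_thresh(-0.2416, 0.0703) = -0.1713
Iteration 2: beta = 0.3333, y = -0.1713 + 0.3333*(-0.1713 + 0.4988) = -0.0621
  grad(y) = 0.3791, v = y - alpha*grad = -0.0865
  prox(v) = soft_thresh(-0.0865, 0.0703) = -0.0162
Iteration 3: beta = 0.5, y = -0.0162 + 0.5*(-0.0162 + 0.1713) = 0.0613
  grad(y) = 1.6128, v = y - alpha*grad = -0.0427
  prox(v) = soft_thresh(-0.0427, 0.0703) = 0.0
Iteration 4: beta = 0.6, y = 0.0 + 0.6*(0.0 + 0.0162) = 0.0097
  grad(y) = 1.0974, v = y - alpha*grad = -0.061
  prox(v) = soft_thresh(-0.061, 0.0703) = 0.0
f(x_4) = 5*0.0^2 + 1*0.0 + 1.09*|0.0| = 0.0


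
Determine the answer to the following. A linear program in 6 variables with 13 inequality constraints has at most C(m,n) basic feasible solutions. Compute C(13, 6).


Each vertex corresponds to some choice of n active constraints out of m, so the number of vertices is at most C(m, n) = m! / (n!(m-n)!).
m = 13, n = 6
Numerator: 13 * 12 * 11 * 10 * 9 * 8
Denominator: 6! = 720
C(13, 6) = 1716


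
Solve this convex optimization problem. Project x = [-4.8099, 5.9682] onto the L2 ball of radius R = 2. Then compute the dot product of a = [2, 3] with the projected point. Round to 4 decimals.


Step 1: Compute ||x|| (intermediates to 6 decimals).
||x|| = sqrt((-4.8099)^2 + 5.9682^2) = 7.665152
Step 2: Project.
Since ||x|| > R, scale = R/||x|| = 2/7.665152 = 0.260921, proj(x) = scale * x
proj(x) = [-1.255004, 1.557229]
Step 3: Dot product.
a^T * proj(x) = 2*(-1.255004) + 3*1.557229 = 2.1617


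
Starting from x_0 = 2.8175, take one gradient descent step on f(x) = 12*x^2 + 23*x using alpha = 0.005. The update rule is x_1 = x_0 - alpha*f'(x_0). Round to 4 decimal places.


We compute the gradient at x_0 and apply the update.
f'(x) = 24*x + 23
f'(2.8175) = 24*2.8175 + 23 = 90.62
x_1 = 2.8175 - 0.005*90.62 = 2.3644


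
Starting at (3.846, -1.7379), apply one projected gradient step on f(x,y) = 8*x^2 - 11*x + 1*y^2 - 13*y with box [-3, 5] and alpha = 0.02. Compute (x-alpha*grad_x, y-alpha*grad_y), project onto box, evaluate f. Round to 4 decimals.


Step 1: Compute gradient at (3.846, -1.7379).
grad_x = 2*8*3.846 - 11 = 50.536
grad_y = 2*1*-1.7379 - 13 = -16.4758
Step 2: Gradient step.
x_raw = 3.846 - 0.02*50.536 = 2.8353
y_raw = -1.7379 - 0.02*-16.4758 = -1.4084
Step 3: Project onto [-3, 5].
x_proj = clip(2.8353) = 2.8353
y_proj = clip(-1.4084) = -1.4084
Step 4: Evaluate f.
f(2.8353, -1.4084) = 53.415


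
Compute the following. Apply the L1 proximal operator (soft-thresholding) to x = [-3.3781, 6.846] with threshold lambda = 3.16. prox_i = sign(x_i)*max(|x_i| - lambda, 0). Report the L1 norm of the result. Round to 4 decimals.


Soft-thresholding with lambda = 3.16:
prox(-3.3781) = sign(-3.3781)*max(|-3.3781| - 3.16, 0) = -0.2181
prox(6.846) = sign(6.846)*max(|6.846| - 3.16, 0) = 3.686
prox(x) = [-0.2181, 3.686]
||prox(x)||_1 = 0.2181 + 3.686 = 3.9041


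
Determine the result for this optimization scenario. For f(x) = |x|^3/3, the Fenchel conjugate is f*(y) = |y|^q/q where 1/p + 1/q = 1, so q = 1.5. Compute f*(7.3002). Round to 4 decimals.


The conjugate exponent q satisfies 1/p + 1/q = 1.
p = 3, so q = 3/(3 - 1) = 1.5
|y|^q = 7.3002^1.5 = 19.7243
f*(7.3002) = 19.7243 / 1.5 = 13.1495


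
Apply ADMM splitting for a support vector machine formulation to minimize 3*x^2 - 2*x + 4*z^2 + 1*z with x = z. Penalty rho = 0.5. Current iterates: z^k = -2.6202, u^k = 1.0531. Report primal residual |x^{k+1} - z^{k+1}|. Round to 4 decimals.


ADMM iteration with rho = 0.5, z^k = -2.6202, u^k = 1.0531
Step 1: x-update.
Minimize 3*x^2 - 2*x + (0.5/2)*(x + 2.6202 + 1.0531)^2
FOC: (2*3 + 0.5)*x = 2 + 0.5*(-2.6202 - 1.0531)
x^{k+1} = 0.0251
Step 2: z-update.
Minimize 4*z^2 + 1*z + (0.5/2)*(0.0251 - z + 1.0531)^2
FOC: (2*4 + 0.5)*z = -1 + 0.5*(0.0251 + 1.0531)
z^{k+1} = -0.0542
Step 3: u-update.
u^{k+1} = 1.0531 + 0.0251 + 0.0542 = 1.1325
Step 4: Primal residual = |0.0251 + 0.0542| = 0.0794


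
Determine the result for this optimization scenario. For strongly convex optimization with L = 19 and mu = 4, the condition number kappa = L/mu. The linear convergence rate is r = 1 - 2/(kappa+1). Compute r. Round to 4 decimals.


Step 1: Compute the condition number.
kappa = L/mu = 19/4 = 4.75
Step 2: Compute the convergence rate.
r = 1 - 2/(kappa + 1) = 1 - 2*mu/(L + mu) = (L - mu)/(L + mu) = 15/23 = 0.6522


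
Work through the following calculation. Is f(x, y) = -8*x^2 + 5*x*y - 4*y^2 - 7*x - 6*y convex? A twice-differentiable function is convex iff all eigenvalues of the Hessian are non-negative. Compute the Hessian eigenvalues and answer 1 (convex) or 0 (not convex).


The Hessian of f(x,y) = -8*x^2 + 5*x*y - 4*y^2 - 7*x - 6*y is:
H = [[-16, 5], [5, -8]]
Trace = -16 - 8 = -24
Determinant = -16*-8 - (5)^2 = 103
Discriminant = (-24)^2 - 4*103 = 164.0
Eigenvalues: lambda_1 = -18.4031, lambda_2 = -5.5969
The function is not convex.

0


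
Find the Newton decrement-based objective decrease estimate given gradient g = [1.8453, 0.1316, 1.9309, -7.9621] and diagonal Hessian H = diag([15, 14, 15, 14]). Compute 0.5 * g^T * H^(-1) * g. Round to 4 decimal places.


Step 1: H is diagonal, so H^(-1) * g = [0.123, 0.0094, 0.1287, -0.5687].
Step 2: g^T H^(-1) g = sum_i g_i^2 / H_ii
  = (1.8453)^2/15 + (0.1316)^2/14 + (1.9309)^2/15 + (-7.9621)^2/14
  = 0.227 + 0.0012 + 0.2486 + 4.5282 = 5.005
Step 3: Objective decrease = 0.5 * g^T H^(-1) g = 2.5025


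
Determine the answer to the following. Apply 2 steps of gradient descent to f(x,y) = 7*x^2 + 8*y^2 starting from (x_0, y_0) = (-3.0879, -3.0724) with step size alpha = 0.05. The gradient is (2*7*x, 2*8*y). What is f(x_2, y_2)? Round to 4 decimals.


Gradient descent on f(x,y) = 7*x^2 + 8*y^2.
Starting point: (-3.0879, -3.0724), alpha = 0.05
Step 1: grad_x = 2*7*-3.0879 = -43.2306, grad_y = 2*8*-3.0724 = -49.1584
  x_1 = -3.0879 - 0.05*-43.2306 = -0.9264
  y_1 = -3.0724 - 0.05*-49.1584 = -0.6145
Step 2: grad_x = 2*7*-0.9264 = -12.9692, grad_y = 2*8*-0.6145 = -9.8317
  x_2 = -0.9264 - 0.05*-12.9692 = -0.2779
  y_2 = -0.6145 - 0.05*-9.8317 = -0.1229
f(-0.2779, -0.1229) = 7*(-0.2779)^2 + 8*(-0.1229)^2 = 0.6615


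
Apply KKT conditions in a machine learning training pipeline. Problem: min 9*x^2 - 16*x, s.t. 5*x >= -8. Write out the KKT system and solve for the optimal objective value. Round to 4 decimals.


Step 1: Try lambda = 0 (constraint inactive).
Stationarity: 2*9*x - 16 = 0
x* = 16/(2*9) = 8/9 = 0.8889 (rounded; the exact value 8/9 is used below)
Check constraint: 5*0.8889 = 4.4445 >= -8 -- satisfied.
Step 2: Compute optimal value.
f(x*) = 9*(8/9)^2 - 16*(8/9) = -7.1111


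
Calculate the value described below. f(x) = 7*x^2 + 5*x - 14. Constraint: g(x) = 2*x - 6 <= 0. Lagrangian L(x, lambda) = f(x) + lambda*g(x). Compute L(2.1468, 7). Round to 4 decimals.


Step 1: Evaluate f(x).
f(2.1468) = 7*2.1468^2 + 5*2.1468 - 14 = 28.9953
Step 2: Evaluate g(x).
g(2.1468) = 2*2.1468 - 6 = -1.7064
Step 3: Compute Lagrangian.
L = 28.9953 + 7*-1.7064 = 17.0505


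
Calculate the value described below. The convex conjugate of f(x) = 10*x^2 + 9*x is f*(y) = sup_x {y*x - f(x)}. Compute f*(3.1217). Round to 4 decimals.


f*(y) = sup_x {y*x - a*x^2 - b*x} = sup_x {(y-b)*x - a*x^2}
FOC: (y - b) - 2a*x = 0 => x* = (y - b)/(2a)
x* = (3.1217 - 9)/(2*10) = -0.2939
f*(3.1217) = (y-b)^2/(4a) = (3.1217 - 9)^2/(4*10)
= 34.5544/40 = 0.8639


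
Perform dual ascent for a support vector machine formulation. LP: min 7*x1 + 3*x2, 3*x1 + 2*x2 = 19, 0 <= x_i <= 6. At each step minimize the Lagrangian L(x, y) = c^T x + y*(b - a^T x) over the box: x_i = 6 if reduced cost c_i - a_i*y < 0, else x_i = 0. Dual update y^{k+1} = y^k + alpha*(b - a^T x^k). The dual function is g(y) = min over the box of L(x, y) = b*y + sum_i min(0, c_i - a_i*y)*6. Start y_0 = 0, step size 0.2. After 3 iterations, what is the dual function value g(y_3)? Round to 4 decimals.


Dual ascent for LP: min 7*x1 + 3*x2, 3*x1 + 2*x2 = 19, 0 <= x_i <= 6
Step 1: y^k = 0.0, reduced costs: (7.0, 3.0)
  x^k = (0.0, 0.0), subgradient = b - a^T x = 19.0
  y^{k+1} = 0.0 + 0.2*19.0 = 3.8
Step 2: y^k = 3.8, reduced costs: (-4.4, -4.6)
  x^k = (6.0, 6.0), subgradient = b - a^T x = -11.0
  y^{k+1} = 3.8 + 0.2*-11.0 = 1.6
Step 3: y^k = 1.6, reduced costs: (2.2, -0.2)
  x^k = (0.0, 6.0), subgradient = b - a^T x = 7.0
  y^{k+1} = 1.6 + 0.2*7.0 = 3.0
Dual objective at y_3 = 3.0: reduced costs (-2.0, -3.0), box minimizer x = (6.0, 6.0)
g(y_3) = b*y + (c1 - a1*y)*x1 + (c2 - a2*y)*x2 = 19*3.0 + (-2.0)*6.0 + (-3.0)*6.0 = 57.0 - 12.0 - 18.0 = 27.0


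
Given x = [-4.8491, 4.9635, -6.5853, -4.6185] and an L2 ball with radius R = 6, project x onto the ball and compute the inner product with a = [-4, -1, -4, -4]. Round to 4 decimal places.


Step 1: Compute ||x|| (intermediates to 6 decimals).
||x|| = sqrt((-4.8491)^2 + 4.9635^2 + (-6.5853)^2 + (-4.6185)^2) = 10.622938
Step 2: Project.
Since ||x|| > R, scale = R/||x|| = 6/10.622938 = 0.564815, proj(x) = scale * x
proj(x) = [-2.738844, 2.803459, -3.719476, -2.608598]
Step 3: Dot product.
a^T * proj(x) = -4*(-2.738844) - 1*2.803459 - 4*(-3.719476) - 4*(-2.608598) = 33.4642


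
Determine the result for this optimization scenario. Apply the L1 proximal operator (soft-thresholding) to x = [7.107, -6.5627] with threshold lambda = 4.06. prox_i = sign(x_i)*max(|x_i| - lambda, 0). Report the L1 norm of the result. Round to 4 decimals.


Soft-thresholding with lambda = 4.06:
prox(7.107) = sign(7.107)*max(|7.107| - 4.06, 0) = 3.047
prox(-6.5627) = sign(-6.5627)*max(|-6.5627| - 4.06, 0) = -2.5027
prox(x) = [3.047, -2.5027]
||prox(x)||_1 = 3.047 + 2.5027 = 5.5497


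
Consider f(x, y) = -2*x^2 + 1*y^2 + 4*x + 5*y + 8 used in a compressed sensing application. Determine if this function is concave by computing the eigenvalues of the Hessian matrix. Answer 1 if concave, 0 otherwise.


The Hessian of f(x,y) = -2*x^2 + 1*y^2 + 4*x + 5*y + 8 is:
H = [[-4, 0], [0, 2]]
Trace = -4 + 2 = -2
Determinant = -4*2 - (0)^2 = -8
Discriminant = (-2)^2 - 4*-8 = 36.0
Eigenvalues: lambda_1 = -4.0, lambda_2 = 2.0
The function is not concave.

0


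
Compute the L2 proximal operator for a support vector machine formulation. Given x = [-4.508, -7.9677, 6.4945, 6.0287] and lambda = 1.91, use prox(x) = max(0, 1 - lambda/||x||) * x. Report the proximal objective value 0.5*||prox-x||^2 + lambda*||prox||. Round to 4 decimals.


Step 1: Compute ||x||.
||x|| = 12.7409
Step 2: Compute scaling factor.
scale = max(0, 1 - 1.91/12.7409) = 0.8501
Step 3: prox(x) = [-3.8322, -6.7733, 5.5209, 5.1249]
||prox(x)|| = 10.8309
Step 4: Proximal objective.
0.5*||prox-x||^2 = 1.8241
lambda*||prox|| = 20.687
Total = 22.511


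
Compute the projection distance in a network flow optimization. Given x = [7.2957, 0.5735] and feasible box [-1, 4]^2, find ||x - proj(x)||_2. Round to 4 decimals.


Project each component onto [-1, 4].
clip(7.2957) = 4.0, clip(0.5735) = 0.5735
Projection = [4.0, 0.5735]
Squared diffs: [10.8616, 0.0]
Distance = sqrt(10.8616) = 3.2957


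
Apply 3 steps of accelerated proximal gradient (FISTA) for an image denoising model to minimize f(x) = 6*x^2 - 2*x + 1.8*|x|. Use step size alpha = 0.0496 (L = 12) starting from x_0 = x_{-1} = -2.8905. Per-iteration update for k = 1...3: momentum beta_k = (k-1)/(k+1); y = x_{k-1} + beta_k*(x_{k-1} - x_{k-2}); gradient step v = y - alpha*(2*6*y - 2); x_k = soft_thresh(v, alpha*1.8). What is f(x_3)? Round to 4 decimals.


FISTA on f(x) = 6*x^2 - 2*x + 1.8*|x|
L = 12, alpha = 0.0496
Iteration 1: beta = 0.0, y = -2.8905 + 0.0*(-2.8905 + 2.8905) = -2.8905
  grad(y) = -36.686, v = y - alpha*grad = -1.0709
  prox(v) = soft_thresh(-1.0709, 0.0893) = -0.9816
Iteration 2: beta = 0.3333, y = -0.9816 + 0.3333*(-0.9816 + 2.8905) = -0.3453
  grad(y) = -6.1435, v = y - alpha*grad = -0.0406
  prox(v) = soft_thresh(-0.0406, 0.0893) = 0.0
Iteration 3: beta = 0.5, y = 0.0 + 0.5*(0.0 + 0.9816) = 0.4908
  grad(y) = 3.8896, v = y - alpha*grad = 0.2979
  prox(v) = soft_thresh(0.2979, 0.0893) = 0.2086
f(x_3) = 6*0.2086^2 - 2*0.2086 + 1.8*|0.2086| = 0.2194


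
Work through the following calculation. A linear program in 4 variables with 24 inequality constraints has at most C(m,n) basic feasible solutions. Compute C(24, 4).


Each vertex corresponds to some choice of n active constraints out of m, so the number of vertices is at most C(m, n) = m! / (n!(m-n)!).
m = 24, n = 4
Numerator: 24 * 23 * 22 * 21
Denominator: 4! = 24
C(24, 4) = 10626


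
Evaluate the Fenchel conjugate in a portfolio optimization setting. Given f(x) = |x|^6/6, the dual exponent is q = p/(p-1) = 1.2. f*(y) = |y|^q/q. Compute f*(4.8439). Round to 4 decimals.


The conjugate exponent q satisfies 1/p + 1/q = 1.
p = 6, so q = 6/(6 - 1) = 1.2
|y|^q = 4.8439^1.2 = 6.641
f*(4.8439) = 6.641 / 1.2 = 5.5342


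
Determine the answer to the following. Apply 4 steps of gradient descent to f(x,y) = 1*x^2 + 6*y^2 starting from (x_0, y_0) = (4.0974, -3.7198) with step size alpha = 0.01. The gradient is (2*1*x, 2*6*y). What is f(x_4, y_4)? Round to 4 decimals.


Gradient descent on f(x,y) = 1*x^2 + 6*y^2.
Starting point: (4.0974, -3.7198), alpha = 0.01
Step 1: grad_x = 2*1*4.0974 = 8.1948, grad_y = 2*6*-3.7198 = -44.6376
  x_1 = 4.0974 - 0.01*8.1948 = 4.0155
  y_1 = -3.7198 - 0.01*-44.6376 = -3.2734
Step 2: grad_x = 2*1*4.0155 = 8.0309, grad_y = 2*6*-3.2734 = -39.2811
  x_2 = 4.0155 - 0.01*8.0309 = 3.9351
  y_2 = -3.2734 - 0.01*-39.2811 = -2.8806
Step 3: grad_x = 2*1*3.9351 = 7.8703, grad_y = 2*6*-2.8806 = -34.5674
  x_3 = 3.9351 - 0.01*7.8703 = 3.8564
  y_3 = -2.8806 - 0.01*-34.5674 = -2.5349
Step 4: grad_x = 2*1*3.8564 = 7.7129, grad_y = 2*6*-2.5349 = -30.4193
  x_4 = 3.8564 - 0.01*7.7129 = 3.7793
  y_4 = -2.5349 - 0.01*-30.4193 = -2.2307
f(3.7793, -2.2307) = 1*3.7793^2 + 6*(-2.2307)^2 = 44.1406


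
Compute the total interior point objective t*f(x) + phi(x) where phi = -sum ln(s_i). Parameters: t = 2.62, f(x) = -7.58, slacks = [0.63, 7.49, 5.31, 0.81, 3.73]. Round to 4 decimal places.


Step 1: Compute log-barrier.
ln values: [-0.462, 2.0136, 1.6696, -0.2107, 1.3164]
phi = -(-0.462 + 2.0136 + 1.6696 - 0.2107 + 1.3164) = -4.3268
Step 2: Compute augmented objective.
t*f(x) = 2.62*-7.58 = -19.8596
Total = -19.8596 - 4.3268 = -24.1864


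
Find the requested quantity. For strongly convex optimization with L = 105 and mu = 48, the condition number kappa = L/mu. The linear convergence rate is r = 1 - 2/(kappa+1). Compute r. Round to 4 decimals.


Step 1: Compute the condition number.
kappa = L/mu = 105/48 = 2.1875
Step 2: Compute the convergence rate.
r = 1 - 2/(kappa + 1) = 1 - 2*mu/(L + mu) = (L - mu)/(L + mu) = 57/153 = 0.3725


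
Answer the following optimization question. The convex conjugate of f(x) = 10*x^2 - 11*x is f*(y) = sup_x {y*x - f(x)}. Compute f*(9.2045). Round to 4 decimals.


f*(y) = sup_x {y*x - a*x^2 - b*x} = sup_x {(y-b)*x - a*x^2}
FOC: (y - b) - 2a*x = 0 => x* = (y - b)/(2a)
x* = (9.2045 + 11)/(2*10) = 1.0102
f*(9.2045) = (y-b)^2/(4a) = (9.2045 + 11)^2/(4*10)
= 408.2218/40 = 10.2055


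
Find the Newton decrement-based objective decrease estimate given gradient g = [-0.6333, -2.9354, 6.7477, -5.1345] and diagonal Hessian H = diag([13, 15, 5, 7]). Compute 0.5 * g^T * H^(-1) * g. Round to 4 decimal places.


Step 1: H is diagonal, so H^(-1) * g = [-0.0487, -0.1957, 1.3495, -0.7335].
Step 2: g^T H^(-1) g = sum_i g_i^2 / H_ii
  = (-0.6333)^2/13 + (-2.9354)^2/15 + (6.7477)^2/5 + (-5.1345)^2/7
  = 0.0309 + 0.5744 + 9.1063 + 3.7662 = 13.4777
Step 3: Objective decrease = 0.5 * g^T H^(-1) g = 6.7389


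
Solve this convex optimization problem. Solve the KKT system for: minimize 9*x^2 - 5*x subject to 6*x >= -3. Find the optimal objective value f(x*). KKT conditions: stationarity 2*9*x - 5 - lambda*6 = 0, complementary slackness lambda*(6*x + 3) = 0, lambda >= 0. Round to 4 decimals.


Step 1: Try lambda = 0 (constraint inactive).
Stationarity: 2*9*x - 5 = 0
x* = 5/(2*9) = 5/18 = 0.2778 (rounded; the exact value 5/18 is used below)
Check constraint: 6*0.2778 = 1.6668 >= -3 -- satisfied.
Step 2: Compute optimal value.
f(x*) = 9*(5/18)^2 - 5*(5/18) = -0.6944


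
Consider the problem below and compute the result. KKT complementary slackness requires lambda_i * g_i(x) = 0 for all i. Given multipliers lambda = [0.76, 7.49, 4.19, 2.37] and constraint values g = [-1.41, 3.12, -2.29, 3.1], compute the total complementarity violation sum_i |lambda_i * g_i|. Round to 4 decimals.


KKT complementary slackness check:
lambda_1 * g_1 = 0.76 * -1.41 = -1.0716
lambda_2 * g_2 = 7.49 * 3.12 = 23.3688
lambda_3 * g_3 = 4.19 * -2.29 = -9.5951
lambda_4 * g_4 = 2.37 * 3.1 = 7.347
Total violation = 1.0716 + 23.3688 + 9.5951 + 7.347 = 41.3825


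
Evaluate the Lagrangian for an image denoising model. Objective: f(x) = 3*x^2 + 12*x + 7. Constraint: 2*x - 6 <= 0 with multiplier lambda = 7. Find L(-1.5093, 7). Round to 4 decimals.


Step 1: Evaluate f(x).
f(-1.5093) = 3*(-1.5093)^2 + 12*(-1.5093) + 7 = -4.2776
Step 2: Evaluate g(x).
g(-1.5093) = 2*-1.5093 - 6 = -9.0186
Step 3: Compute Lagrangian.
L = -4.2776 + 7*-9.0186 = -67.4078


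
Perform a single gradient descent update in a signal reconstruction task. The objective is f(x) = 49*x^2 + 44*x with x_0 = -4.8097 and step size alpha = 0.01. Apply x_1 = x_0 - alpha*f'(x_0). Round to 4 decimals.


We compute the gradient at x_0 and apply the update.
f'(x) = 98*x + 44
f'(-4.8097) = 98*-4.8097 + 44 = -427.3506
x_1 = -4.8097 - 0.01*-427.3506 = -0.5362


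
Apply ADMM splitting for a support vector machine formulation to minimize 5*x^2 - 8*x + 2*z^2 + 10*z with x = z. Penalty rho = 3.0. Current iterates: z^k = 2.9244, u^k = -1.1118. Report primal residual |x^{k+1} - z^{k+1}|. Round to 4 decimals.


ADMM iteration with rho = 3.0, z^k = 2.9244, u^k = -1.1118
Step 1: x-update.
Minimize 5*x^2 - 8*x + (3.0/2)*(x - 2.9244 - 1.1118)^2
FOC: (2*5 + 3.0)*x = 8 + 3.0*(2.9244 + 1.1118)
x^{k+1} = 1.5468
Step 2: z-update.
Minimize 2*z^2 + 10*z + (3.0/2)*(1.5468 - z - 1.1118)^2
FOC: (2*2 + 3.0)*z = -10 + 3.0*(1.5468 - 1.1118)
z^{k+1} = -1.2421
Step 3: u-update.
u^{k+1} = -1.1118 + 1.5468 + 1.2421 = 1.6772
Step 4: Primal residual = |1.5468 + 1.2421| = 2.789


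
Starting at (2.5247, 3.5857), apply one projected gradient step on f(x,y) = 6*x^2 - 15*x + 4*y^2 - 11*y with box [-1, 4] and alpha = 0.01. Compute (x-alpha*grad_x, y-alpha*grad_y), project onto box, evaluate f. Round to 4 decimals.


Step 1: Compute gradient at (2.5247, 3.5857).
grad_x = 2*6*2.5247 - 15 = 15.2964
grad_y = 2*4*3.5857 - 11 = 17.6856
Step 2: Gradient step.
x_raw = 2.5247 - 0.01*15.2964 = 2.3717
y_raw = 3.5857 - 0.01*17.6856 = 3.4088
Step 3: Project onto [-1, 4].
x_proj = clip(2.3717) = 2.3717
y_proj = clip(3.4088) = 3.4088
Step 4: Evaluate f.
f(2.3717, 3.4088) = 7.1583


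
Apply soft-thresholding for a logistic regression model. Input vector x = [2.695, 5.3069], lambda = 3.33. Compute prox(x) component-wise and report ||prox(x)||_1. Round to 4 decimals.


Soft-thresholding with lambda = 3.33:
prox(2.695) = sign(2.695)*max(|2.695| - 3.33, 0) = 0.0
prox(5.3069) = sign(5.3069)*max(|5.3069| - 3.33, 0) = 1.9769
prox(x) = [0.0, 1.9769]
||prox(x)||_1 = 0.0 + 1.9769 = 1.9769


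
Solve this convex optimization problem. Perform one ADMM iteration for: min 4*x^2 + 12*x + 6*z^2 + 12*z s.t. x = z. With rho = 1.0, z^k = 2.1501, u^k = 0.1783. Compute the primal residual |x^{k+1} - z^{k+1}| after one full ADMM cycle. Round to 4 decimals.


ADMM iteration with rho = 1.0, z^k = 2.1501, u^k = 0.1783
Step 1: x-update.
Minimize 4*x^2 + 12*x + (1.0/2)*(x - 2.1501 + 0.1783)^2
FOC: (2*4 + 1.0)*x = -12 + 1.0*(2.1501 - 0.1783)
x^{k+1} = -1.1142
Step 2: z-update.
Minimize 6*z^2 + 12*z + (1.0/2)*(-1.1142 - z + 0.1783)^2
FOC: (2*6 + 1.0)*z = -12 + 1.0*(-1.1142 + 0.1783)
z^{k+1} = -0.9951
Step 3: u-update.
u^{k+1} = 0.1783 - 1.1142 + 0.9951 = 0.0591
Step 4: Primal residual = |-1.1142 + 0.9951| = 0.1192


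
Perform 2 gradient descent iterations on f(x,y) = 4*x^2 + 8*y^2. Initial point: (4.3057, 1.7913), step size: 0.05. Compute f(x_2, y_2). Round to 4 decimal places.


Gradient descent on f(x,y) = 4*x^2 + 8*y^2.
Starting point: (4.3057, 1.7913), alpha = 0.05
Step 1: grad_x = 2*4*4.3057 = 34.4456, grad_y = 2*8*1.7913 = 28.6608
  x_1 = 4.3057 - 0.05*34.4456 = 2.5834
  y_1 = 1.7913 - 0.05*28.6608 = 0.3583
Step 2: grad_x = 2*4*2.5834 = 20.6674, grad_y = 2*8*0.3583 = 5.7322
  x_2 = 2.5834 - 0.05*20.6674 = 1.5501
  y_2 = 0.3583 - 0.05*5.7322 = 0.0717
f(1.5501, 0.0717) = 4*1.5501^2 + 8*0.0717^2 = 9.6517


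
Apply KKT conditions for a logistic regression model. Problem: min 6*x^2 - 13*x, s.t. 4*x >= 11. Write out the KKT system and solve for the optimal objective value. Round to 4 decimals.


Step 1: Try lambda = 0 (constraint inactive).
x_unc = 13/(2*6) = 1.0833
Check: 4*1.0833 = 4.3332 < 11 -- violated!
Step 2: Constraint must be active: 4*x = 11
x* = 11/4 = 2.75
lambda = (2*6*2.75 - 13)/4 = 5.0
Step 3: Compute optimal value.
f(x*) = 6*2.75^2 - 13*2.75 = 9.625


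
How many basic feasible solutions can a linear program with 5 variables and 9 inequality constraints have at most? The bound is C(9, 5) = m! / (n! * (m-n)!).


Each vertex corresponds to some choice of n active constraints out of m, so the number of vertices is at most C(m, n) = m! / (n!(m-n)!).
m = 9, n = 5
Numerator: 9 * 8 * 7 * 6 * 5
Denominator: 5! = 120
C(9, 5) = 126


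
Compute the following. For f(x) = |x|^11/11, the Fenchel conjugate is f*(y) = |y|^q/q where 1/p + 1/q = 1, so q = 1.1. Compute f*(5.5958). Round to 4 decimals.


The conjugate exponent q satisfies 1/p + 1/q = 1.
p = 11, so q = 11/(11 - 1) = 1.1
|y|^q = 5.5958^1.1 = 6.6473
f*(5.5958) = 6.6473 / 1.1 = 6.043


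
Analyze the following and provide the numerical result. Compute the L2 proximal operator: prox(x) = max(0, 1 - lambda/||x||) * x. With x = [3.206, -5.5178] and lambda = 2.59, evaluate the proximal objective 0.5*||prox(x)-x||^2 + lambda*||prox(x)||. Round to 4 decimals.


Step 1: Compute ||x||.
||x|| = 6.3816
Step 2: Compute scaling factor.
scale = max(0, 1 - 2.59/6.3816) = 0.5941
Step 3: prox(x) = [1.9048, -3.2784]
||prox(x)|| = 3.7916
Step 4: Proximal objective.
0.5*||prox-x||^2 = 3.3541
lambda*||prox|| = 9.8202
Total = 13.1742


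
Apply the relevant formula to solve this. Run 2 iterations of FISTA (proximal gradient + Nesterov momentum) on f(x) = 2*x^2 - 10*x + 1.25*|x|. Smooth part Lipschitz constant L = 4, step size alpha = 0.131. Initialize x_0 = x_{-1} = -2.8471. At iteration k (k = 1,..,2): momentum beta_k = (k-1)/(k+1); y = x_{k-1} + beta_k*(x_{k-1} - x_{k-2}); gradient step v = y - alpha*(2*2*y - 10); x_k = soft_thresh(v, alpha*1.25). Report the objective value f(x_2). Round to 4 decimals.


FISTA on f(x) = 2*x^2 - 10*x + 1.25*|x|
L = 4, alpha = 0.131
Iteration 1: beta = 0.0, y = -2.8471 + 0.0*(-2.8471 + 2.8471) = -2.8471
  grad(y) = -21.3884, v = y - alpha*grad = -0.0452
  prox(v) = soft_thresh(-0.0452, 0.1638) = 0.0
Iteration 2: beta = 0.3333, y = 0.0 + 0.3333*(0.0 + 2.8471) = 0.949
  grad(y) = -6.2039, v = y - alpha*grad = 1.7617
  prox(v) = soft_thresh(1.7617, 0.1638) = 1.598
f(x_2) = 2*1.598^2 - 10*1.598 + 1.25*|1.598| = -8.8753


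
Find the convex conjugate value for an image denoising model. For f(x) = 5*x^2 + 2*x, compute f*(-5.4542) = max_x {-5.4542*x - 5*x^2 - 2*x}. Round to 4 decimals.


f*(y) = sup_x {y*x - a*x^2 - b*x} = sup_x {(y-b)*x - a*x^2}
FOC: (y - b) - 2a*x = 0 => x* = (y - b)/(2a)
x* = (-5.4542 - 2)/(2*5) = -0.7454
f*(-5.4542) = (y-b)^2/(4a) = (-5.4542 - 2)^2/(4*5)
= 55.5651/20 = 2.7783


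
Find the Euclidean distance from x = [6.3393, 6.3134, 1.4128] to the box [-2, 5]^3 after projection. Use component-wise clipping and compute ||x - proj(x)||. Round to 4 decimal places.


Project each component onto [-2, 5].
clip(6.3393) = 5.0, clip(6.3134) = 5.0, clip(1.4128) = 1.4128
Projection = [5.0, 5.0, 1.4128]
Squared diffs: [1.7937, 1.725, 0.0]
Distance = sqrt(3.5187) = 1.8758


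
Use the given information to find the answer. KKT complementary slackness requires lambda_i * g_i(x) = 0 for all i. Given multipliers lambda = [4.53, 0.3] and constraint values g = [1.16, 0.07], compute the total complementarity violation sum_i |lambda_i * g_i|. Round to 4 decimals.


KKT complementary slackness check:
lambda_1 * g_1 = 4.53 * 1.16 = 5.2548
lambda_2 * g_2 = 0.3 * 0.07 = 0.021
Total violation = 5.2548 + 0.021 = 5.2758


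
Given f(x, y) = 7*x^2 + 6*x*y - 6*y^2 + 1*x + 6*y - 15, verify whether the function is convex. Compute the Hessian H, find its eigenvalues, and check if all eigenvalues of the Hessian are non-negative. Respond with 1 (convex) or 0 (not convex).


The Hessian of f(x,y) = 7*x^2 + 6*x*y - 6*y^2 + 1*x + 6*y - 15 is:
H = [[14, 6], [6, -12]]
Trace = 14 - 12 = 2
Determinant = 14*-12 - (6)^2 = -204
Discriminant = (2)^2 - 4*-204 = 820.0
Eigenvalues: lambda_1 = -13.3178, lambda_2 = 15.3178
The function is not convex.

0


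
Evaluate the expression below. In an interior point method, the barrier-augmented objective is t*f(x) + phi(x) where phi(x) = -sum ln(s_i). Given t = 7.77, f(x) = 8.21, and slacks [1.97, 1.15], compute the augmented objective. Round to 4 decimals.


Step 1: Compute log-barrier.
ln values: [0.678, 0.1398]
phi = -(0.678 + 0.1398) = -0.8178
Step 2: Compute augmented objective.
t*f(x) = 7.77*8.21 = 63.7917
Total = 63.7917 - 0.8178 = 62.9739


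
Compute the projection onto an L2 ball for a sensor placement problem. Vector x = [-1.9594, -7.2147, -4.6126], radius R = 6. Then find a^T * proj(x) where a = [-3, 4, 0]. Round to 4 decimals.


Step 1: Compute ||x|| (intermediates to 6 decimals).
||x|| = sqrt((-1.9594)^2 + (-7.2147)^2 + (-4.6126)^2) = 8.784488
Step 2: Project.
Since ||x|| > R, scale = R/||x|| = 6/8.784488 = 0.683022, proj(x) = scale * x
proj(x) = [-1.338313, -4.927799, -3.150507]
Step 3: Dot product.
a^T * proj(x) = -3*(-1.338313) + 4*(-4.927799) + 0*(-3.150507) = -15.6963


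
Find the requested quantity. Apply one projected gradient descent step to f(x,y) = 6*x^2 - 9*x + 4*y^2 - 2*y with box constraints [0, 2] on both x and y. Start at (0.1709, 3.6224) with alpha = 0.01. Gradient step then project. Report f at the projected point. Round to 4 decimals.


Step 1: Compute gradient at (0.1709, 3.6224).
grad_x = 2*6*0.1709 - 9 = -6.9492
grad_y = 2*4*3.6224 - 2 = 26.9792
Step 2: Gradient step.
x_raw = 0.1709 - 0.01*-6.9492 = 0.2404
y_raw = 3.6224 - 0.01*26.9792 = 3.3526
Step 3: Project onto [0, 2].
x_proj = clip(0.2404) = 0.2404
y_proj = clip(3.3526) = 2.0
Step 4: Evaluate f.
f(0.2404, 2.0) = 10.1832


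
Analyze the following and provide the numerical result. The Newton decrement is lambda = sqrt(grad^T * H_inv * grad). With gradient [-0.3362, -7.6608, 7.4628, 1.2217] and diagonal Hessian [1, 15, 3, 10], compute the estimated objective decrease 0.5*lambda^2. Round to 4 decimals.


Step 1: H is diagonal, so H^(-1) * g = [-0.3362, -0.5107, 2.4876, 0.1222].
Step 2: g^T H^(-1) g = sum_i g_i^2 / H_ii
  = (-0.3362)^2/1 + (-7.6608)^2/15 + (7.4628)^2/3 + (1.2217)^2/10
  = 0.113 + 3.9125 + 18.5645 + 0.1493 = 22.7393
Step 3: Objective decrease = 0.5 * g^T H^(-1) g = 11.3696


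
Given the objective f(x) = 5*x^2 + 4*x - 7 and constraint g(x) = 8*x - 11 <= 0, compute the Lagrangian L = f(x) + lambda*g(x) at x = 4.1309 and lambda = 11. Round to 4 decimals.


Step 1: Evaluate f(x).
f(4.1309) = 5*4.1309^2 + 4*4.1309 - 7 = 94.8453
Step 2: Evaluate g(x).
g(4.1309) = 8*4.1309 - 11 = 22.0472
Step 3: Compute Lagrangian.
L = 94.8453 + 11*22.0472 = 337.3645


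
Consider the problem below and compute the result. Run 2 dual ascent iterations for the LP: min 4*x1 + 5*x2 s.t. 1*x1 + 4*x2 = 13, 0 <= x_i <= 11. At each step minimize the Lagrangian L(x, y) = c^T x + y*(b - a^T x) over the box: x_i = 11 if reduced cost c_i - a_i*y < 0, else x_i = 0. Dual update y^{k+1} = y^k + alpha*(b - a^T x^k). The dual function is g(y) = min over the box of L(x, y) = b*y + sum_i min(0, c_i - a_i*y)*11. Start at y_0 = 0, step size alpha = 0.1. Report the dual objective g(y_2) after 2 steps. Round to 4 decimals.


Dual ascent for LP: min 4*x1 + 5*x2, 1*x1 + 4*x2 = 13, 0 <= x_i <= 11
Step 1: y^k = 0.0, reduced costs: (4.0, 5.0)
  x^k = (0.0, 0.0), subgradient = b - a^T x = 13.0
  y^{k+1} = 0.0 + 0.1*13.0 = 1.3
Step 2: y^k = 1.3, reduced costs: (2.7, -0.2)
  x^k = (0.0, 11.0), subgradient = b - a^T x = -31.0
  y^{k+1} = 1.3 + 0.1*-31.0 = -1.8
Dual objective at y_2 = -1.8: reduced costs (5.8, 12.2), box minimizer x = (0.0, 0.0)
g(y_2) = b*y + (c1 - a1*y)*x1 + (c2 - a2*y)*x2 = 13*(-1.8) + 5.8*0.0 + 12.2*0.0 = -23.4 + 0.0 + 0.0 = -23.4


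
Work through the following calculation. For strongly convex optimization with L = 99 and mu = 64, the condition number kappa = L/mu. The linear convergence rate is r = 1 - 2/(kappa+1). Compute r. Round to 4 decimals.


Step 1: Compute the condition number.
kappa = L/mu = 99/64 = 1.5469
Step 2: Compute the convergence rate.
r = 1 - 2/(kappa + 1) = 1 - 2*mu/(L + mu) = (L - mu)/(L + mu) = 35/163 = 0.2147


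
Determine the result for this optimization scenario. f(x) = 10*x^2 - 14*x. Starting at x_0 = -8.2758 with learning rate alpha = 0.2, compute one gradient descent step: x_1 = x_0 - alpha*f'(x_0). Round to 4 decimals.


We compute the gradient at x_0 and apply the update.
f'(x) = 20*x - 14
f'(-8.2758) = 20*-8.2758 - 14 = -179.516
x_1 = -8.2758 - 0.2*-179.516 = 27.6274
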